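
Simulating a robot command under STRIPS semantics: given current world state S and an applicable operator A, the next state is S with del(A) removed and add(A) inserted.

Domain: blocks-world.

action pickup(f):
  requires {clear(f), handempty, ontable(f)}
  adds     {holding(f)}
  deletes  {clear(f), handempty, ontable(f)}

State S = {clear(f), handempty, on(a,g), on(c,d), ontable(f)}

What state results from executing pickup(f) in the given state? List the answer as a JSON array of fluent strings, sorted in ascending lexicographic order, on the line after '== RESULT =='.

Compute (S \ del) ∪ add:
  pre ⊆ S: {clear(f), handempty, ontable(f)} ⊆ S  — applicable
  S \ del = {on(a,g), on(c,d)}
  ∪ add   = {holding(f), on(a,g), on(c,d)}

== RESULT ==
["holding(f)", "on(a,g)", "on(c,d)"]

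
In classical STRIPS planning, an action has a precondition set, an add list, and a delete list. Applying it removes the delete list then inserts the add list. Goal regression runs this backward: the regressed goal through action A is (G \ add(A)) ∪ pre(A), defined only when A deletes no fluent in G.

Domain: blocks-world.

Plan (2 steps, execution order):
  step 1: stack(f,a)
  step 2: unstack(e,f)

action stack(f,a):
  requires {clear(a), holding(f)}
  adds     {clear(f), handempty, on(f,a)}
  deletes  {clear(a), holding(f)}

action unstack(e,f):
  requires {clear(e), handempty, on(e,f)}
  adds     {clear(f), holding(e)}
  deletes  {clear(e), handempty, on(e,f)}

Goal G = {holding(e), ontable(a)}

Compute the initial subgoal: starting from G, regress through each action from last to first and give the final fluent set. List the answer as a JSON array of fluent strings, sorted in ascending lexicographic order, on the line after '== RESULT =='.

Work backward from the goal:
  through step 2 (unstack(e,f)): drop {holding(e)}, keep {ontable(a)}, require {clear(e), handempty, on(e,f)}
    → {clear(e), handempty, on(e,f), ontable(a)}
  through step 1 (stack(f,a)): drop {handempty}, keep {clear(e), on(e,f), ontable(a)}, require {clear(a), holding(f)}
    → {clear(a), clear(e), holding(f), on(e,f), ontable(a)}

== RESULT ==
["clear(a)", "clear(e)", "holding(f)", "on(e,f)", "ontable(a)"]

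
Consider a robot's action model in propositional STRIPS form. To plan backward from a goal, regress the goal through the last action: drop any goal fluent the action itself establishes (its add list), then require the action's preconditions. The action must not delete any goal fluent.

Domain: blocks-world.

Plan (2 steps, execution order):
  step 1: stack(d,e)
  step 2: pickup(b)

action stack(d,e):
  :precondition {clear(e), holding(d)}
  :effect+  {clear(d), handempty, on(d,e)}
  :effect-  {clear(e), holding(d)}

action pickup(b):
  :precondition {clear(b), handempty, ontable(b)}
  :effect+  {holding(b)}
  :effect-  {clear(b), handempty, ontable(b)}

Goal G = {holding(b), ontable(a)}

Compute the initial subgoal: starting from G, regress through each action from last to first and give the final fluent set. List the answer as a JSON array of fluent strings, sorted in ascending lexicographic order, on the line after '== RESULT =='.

Work backward from the goal:
  through step 2 (pickup(b)): drop {holding(b)}, keep {ontable(a)}, require {clear(b), handempty, ontable(b)}
    → {clear(b), handempty, ontable(a), ontable(b)}
  through step 1 (stack(d,e)): drop {handempty}, keep {clear(b), ontable(a), ontable(b)}, require {clear(e), holding(d)}
    → {clear(b), clear(e), holding(d), ontable(a), ontable(b)}

== RESULT ==
["clear(b)", "clear(e)", "holding(d)", "ontable(a)", "ontable(b)"]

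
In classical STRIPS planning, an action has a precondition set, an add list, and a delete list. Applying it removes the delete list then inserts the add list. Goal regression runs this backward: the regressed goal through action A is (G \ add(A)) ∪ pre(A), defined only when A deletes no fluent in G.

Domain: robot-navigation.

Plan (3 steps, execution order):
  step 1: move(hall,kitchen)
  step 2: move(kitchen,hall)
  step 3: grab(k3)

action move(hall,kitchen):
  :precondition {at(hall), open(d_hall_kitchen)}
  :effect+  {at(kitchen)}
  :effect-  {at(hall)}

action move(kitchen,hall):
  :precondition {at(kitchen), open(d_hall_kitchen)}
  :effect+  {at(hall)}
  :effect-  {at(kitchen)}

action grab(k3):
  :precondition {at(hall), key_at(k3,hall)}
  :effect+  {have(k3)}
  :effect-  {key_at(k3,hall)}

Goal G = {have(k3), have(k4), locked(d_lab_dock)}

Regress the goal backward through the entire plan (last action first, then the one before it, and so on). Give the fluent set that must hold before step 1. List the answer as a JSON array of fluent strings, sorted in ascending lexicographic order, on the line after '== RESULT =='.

Work backward from the goal:
  through step 3 (grab(k3)): drop {have(k3)}, keep {have(k4), locked(d_lab_dock)}, require {at(hall), key_at(k3,hall)}
    → {at(hall), have(k4), key_at(k3,hall), locked(d_lab_dock)}
  through step 2 (move(kitchen,hall)): drop {at(hall)}, keep {have(k4), key_at(k3,hall), locked(d_lab_dock)}, require {at(kitchen), open(d_hall_kitchen)}
    → {at(kitchen), have(k4), key_at(k3,hall), locked(d_lab_dock), open(d_hall_kitchen)}
  through step 1 (move(hall,kitchen)): drop {at(kitchen)}, keep {have(k4), key_at(k3,hall), locked(d_lab_dock), open(d_hall_kitchen)}, require {at(hall), open(d_hall_kitchen)}
    → {at(hall), have(k4), key_at(k3,hall), locked(d_lab_dock), open(d_hall_kitchen)}

== RESULT ==
["at(hall)", "have(k4)", "key_at(k3,hall)", "locked(d_lab_dock)", "open(d_hall_kitchen)"]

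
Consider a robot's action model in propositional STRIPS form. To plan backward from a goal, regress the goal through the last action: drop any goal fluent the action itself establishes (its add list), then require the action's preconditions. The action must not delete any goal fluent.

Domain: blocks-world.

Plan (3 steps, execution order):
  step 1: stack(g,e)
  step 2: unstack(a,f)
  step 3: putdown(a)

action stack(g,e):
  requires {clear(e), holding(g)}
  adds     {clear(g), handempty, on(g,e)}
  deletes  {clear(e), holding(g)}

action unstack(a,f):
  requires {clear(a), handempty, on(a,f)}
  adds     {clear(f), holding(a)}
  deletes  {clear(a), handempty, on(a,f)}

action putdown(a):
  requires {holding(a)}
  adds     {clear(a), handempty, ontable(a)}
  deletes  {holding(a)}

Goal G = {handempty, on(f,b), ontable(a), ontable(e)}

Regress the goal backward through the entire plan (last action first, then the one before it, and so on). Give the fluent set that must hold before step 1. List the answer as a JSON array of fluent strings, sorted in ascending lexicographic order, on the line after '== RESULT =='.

Regress step by step:
  through step 3 (putdown(a)): drop {handempty, ontable(a)}, keep {on(f,b), ontable(e)}, require {holding(a)}
    → {holding(a), on(f,b), ontable(e)}
  through step 2 (unstack(a,f)): drop {holding(a)}, keep {on(f,b), ontable(e)}, require {clear(a), handempty, on(a,f)}
    → {clear(a), handempty, on(a,f), on(f,b), ontable(e)}
  through step 1 (stack(g,e)): drop {handempty}, keep {clear(a), on(a,f), on(f,b), ontable(e)}, require {clear(e), holding(g)}
    → {clear(a), clear(e), holding(g), on(a,f), on(f,b), ontable(e)}

== RESULT ==
["clear(a)", "clear(e)", "holding(g)", "on(a,f)", "on(f,b)", "ontable(e)"]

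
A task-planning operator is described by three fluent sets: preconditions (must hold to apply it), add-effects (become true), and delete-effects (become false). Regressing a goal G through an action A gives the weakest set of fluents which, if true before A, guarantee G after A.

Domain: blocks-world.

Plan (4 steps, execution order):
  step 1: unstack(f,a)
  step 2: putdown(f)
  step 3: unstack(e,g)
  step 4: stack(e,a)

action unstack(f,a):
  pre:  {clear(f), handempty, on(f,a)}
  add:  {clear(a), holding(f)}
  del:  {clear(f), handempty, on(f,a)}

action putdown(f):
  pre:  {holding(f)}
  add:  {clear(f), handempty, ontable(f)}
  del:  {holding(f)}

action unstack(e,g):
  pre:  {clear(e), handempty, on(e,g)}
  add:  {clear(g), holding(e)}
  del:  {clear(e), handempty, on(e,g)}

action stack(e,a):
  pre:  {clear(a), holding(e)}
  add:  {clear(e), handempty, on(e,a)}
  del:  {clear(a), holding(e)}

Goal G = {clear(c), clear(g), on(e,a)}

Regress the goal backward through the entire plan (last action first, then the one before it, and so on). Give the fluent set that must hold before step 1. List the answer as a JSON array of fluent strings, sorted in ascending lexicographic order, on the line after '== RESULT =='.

Regress step by step:
  through step 4 (stack(e,a)): drop {on(e,a)}, keep {clear(c), clear(g)}, require {clear(a), holding(e)}
    → {clear(a), clear(c), clear(g), holding(e)}
  through step 3 (unstack(e,g)): drop {clear(g), holding(e)}, keep {clear(a), clear(c)}, require {clear(e), handempty, on(e,g)}
    → {clear(a), clear(c), clear(e), handempty, on(e,g)}
  through step 2 (putdown(f)): drop {handempty}, keep {clear(a), clear(c), clear(e), on(e,g)}, require {holding(f)}
    → {clear(a), clear(c), clear(e), holding(f), on(e,g)}
  through step 1 (unstack(f,a)): drop {clear(a), holding(f)}, keep {clear(c), clear(e), on(e,g)}, require {clear(f), handempty, on(f,a)}
    → {clear(c), clear(e), clear(f), handempty, on(e,g), on(f,a)}

== RESULT ==
["clear(c)", "clear(e)", "clear(f)", "handempty", "on(e,g)", "on(f,a)"]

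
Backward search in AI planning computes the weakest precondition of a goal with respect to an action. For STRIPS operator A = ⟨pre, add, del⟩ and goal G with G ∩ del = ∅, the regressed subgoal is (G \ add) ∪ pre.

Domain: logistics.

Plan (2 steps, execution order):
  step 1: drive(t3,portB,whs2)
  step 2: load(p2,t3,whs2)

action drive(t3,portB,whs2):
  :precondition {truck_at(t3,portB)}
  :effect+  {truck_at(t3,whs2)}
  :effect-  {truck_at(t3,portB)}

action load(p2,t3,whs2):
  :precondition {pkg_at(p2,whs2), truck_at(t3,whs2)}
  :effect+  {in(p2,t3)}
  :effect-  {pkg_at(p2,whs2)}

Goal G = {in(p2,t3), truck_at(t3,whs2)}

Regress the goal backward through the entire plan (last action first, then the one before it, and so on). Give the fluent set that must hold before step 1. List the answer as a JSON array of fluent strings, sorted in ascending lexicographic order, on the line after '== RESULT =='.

Work backward from the goal:
  through step 2 (load(p2,t3,whs2)): drop {in(p2,t3)}, keep {truck_at(t3,whs2)}, require {pkg_at(p2,whs2), truck_at(t3,whs2)}
    → {pkg_at(p2,whs2), truck_at(t3,whs2)}
  through step 1 (drive(t3,portB,whs2)): drop {truck_at(t3,whs2)}, keep {pkg_at(p2,whs2)}, require {truck_at(t3,portB)}
    → {pkg_at(p2,whs2), truck_at(t3,portB)}

== RESULT ==
["pkg_at(p2,whs2)", "truck_at(t3,portB)"]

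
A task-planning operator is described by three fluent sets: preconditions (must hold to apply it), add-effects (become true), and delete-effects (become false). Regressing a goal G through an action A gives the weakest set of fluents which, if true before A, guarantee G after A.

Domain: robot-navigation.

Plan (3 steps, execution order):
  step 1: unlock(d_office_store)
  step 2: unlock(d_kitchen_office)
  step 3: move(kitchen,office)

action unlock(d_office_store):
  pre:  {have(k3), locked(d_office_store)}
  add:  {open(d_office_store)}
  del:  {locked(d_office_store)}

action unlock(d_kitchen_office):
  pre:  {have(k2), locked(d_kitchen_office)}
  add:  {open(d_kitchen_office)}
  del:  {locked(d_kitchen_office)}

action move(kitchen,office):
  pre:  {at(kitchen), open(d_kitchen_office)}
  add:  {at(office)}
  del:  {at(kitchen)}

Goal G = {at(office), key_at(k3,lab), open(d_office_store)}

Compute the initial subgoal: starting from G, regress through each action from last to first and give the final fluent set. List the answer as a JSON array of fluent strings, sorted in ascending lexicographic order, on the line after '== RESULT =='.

Work backward from the goal:
  through step 3 (move(kitchen,office)): drop {at(office)}, keep {key_at(k3,lab), open(d_office_store)}, require {at(kitchen), open(d_kitchen_office)}
    → {at(kitchen), key_at(k3,lab), open(d_kitchen_office), open(d_office_store)}
  through step 2 (unlock(d_kitchen_office)): drop {open(d_kitchen_office)}, keep {at(kitchen), key_at(k3,lab), open(d_office_store)}, require {have(k2), locked(d_kitchen_office)}
    → {at(kitchen), have(k2), key_at(k3,lab), locked(d_kitchen_office), open(d_office_store)}
  through step 1 (unlock(d_office_store)): drop {open(d_office_store)}, keep {at(kitchen), have(k2), key_at(k3,lab), locked(d_kitchen_office)}, require {have(k3), locked(d_office_store)}
    → {at(kitchen), have(k2), have(k3), key_at(k3,lab), locked(d_kitchen_office), locked(d_office_store)}

== RESULT ==
["at(kitchen)", "have(k2)", "have(k3)", "key_at(k3,lab)", "locked(d_kitchen_office)", "locked(d_office_store)"]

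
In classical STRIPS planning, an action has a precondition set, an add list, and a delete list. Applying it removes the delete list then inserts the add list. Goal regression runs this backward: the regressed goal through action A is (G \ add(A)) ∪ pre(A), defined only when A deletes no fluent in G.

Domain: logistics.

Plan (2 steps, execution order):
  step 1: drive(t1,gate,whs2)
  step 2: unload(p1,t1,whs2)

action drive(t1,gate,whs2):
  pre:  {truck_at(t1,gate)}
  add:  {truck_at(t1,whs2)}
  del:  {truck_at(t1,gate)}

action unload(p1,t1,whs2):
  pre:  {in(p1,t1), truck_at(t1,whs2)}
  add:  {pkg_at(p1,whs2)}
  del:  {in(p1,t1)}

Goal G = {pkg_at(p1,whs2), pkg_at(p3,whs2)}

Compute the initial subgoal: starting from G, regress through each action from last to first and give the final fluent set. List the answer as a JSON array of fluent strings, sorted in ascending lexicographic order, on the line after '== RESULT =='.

Regress step by step:
  through step 2 (unload(p1,t1,whs2)): drop {pkg_at(p1,whs2)}, keep {pkg_at(p3,whs2)}, require {in(p1,t1), truck_at(t1,whs2)}
    → {in(p1,t1), pkg_at(p3,whs2), truck_at(t1,whs2)}
  through step 1 (drive(t1,gate,whs2)): drop {truck_at(t1,whs2)}, keep {in(p1,t1), pkg_at(p3,whs2)}, require {truck_at(t1,gate)}
    → {in(p1,t1), pkg_at(p3,whs2), truck_at(t1,gate)}

== RESULT ==
["in(p1,t1)", "pkg_at(p3,whs2)", "truck_at(t1,gate)"]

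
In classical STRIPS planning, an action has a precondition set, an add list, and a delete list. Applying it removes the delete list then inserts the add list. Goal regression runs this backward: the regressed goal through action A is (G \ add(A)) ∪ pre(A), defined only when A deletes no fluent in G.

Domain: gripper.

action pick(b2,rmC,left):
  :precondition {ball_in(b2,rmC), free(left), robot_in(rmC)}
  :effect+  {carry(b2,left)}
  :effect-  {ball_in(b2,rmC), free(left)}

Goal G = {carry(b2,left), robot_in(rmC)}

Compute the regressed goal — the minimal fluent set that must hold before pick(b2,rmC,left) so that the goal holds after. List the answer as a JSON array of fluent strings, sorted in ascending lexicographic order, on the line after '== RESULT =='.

Regress:
  G ∩ del = {}  (empty — regression defined)
  G \ add = {carry(b2,left), robot_in(rmC)} \ {carry(b2,left)} = {robot_in(rmC)}
  ∪ pre   = {robot_in(rmC)} ∪ {ball_in(b2,rmC), free(left), robot_in(rmC)}
          = {ball_in(b2,rmC), free(left), robot_in(rmC)}

== RESULT ==
["ball_in(b2,rmC)", "free(left)", "robot_in(rmC)"]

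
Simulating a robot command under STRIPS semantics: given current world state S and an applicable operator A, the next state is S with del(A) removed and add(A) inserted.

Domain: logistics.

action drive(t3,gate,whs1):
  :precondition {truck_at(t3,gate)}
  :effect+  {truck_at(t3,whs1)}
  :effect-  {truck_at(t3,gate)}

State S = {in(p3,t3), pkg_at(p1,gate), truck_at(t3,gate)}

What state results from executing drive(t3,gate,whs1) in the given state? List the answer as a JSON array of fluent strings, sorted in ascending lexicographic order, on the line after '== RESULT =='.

Progress:
  pre ⊆ S: {truck_at(t3,gate)} ⊆ S  — applicable
  S \ del = {in(p3,t3), pkg_at(p1,gate)}
  ∪ add   = {in(p3,t3), pkg_at(p1,gate), truck_at(t3,whs1)}

== RESULT ==
["in(p3,t3)", "pkg_at(p1,gate)", "truck_at(t3,whs1)"]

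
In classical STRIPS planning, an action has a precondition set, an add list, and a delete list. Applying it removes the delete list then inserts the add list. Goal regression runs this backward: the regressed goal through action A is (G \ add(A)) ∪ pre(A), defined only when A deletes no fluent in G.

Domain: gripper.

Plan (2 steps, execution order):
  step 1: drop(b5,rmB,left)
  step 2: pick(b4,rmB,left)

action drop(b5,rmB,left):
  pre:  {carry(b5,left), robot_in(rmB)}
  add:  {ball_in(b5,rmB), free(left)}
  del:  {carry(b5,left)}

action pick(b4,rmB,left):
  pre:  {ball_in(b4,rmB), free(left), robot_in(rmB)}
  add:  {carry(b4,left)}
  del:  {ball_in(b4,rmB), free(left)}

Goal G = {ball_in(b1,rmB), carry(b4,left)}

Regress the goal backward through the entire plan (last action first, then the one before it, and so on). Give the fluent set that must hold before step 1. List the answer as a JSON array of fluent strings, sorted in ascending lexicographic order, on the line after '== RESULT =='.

Work backward from the goal:
  through step 2 (pick(b4,rmB,left)): drop {carry(b4,left)}, keep {ball_in(b1,rmB)}, require {ball_in(b4,rmB), free(left), robot_in(rmB)}
    → {ball_in(b1,rmB), ball_in(b4,rmB), free(left), robot_in(rmB)}
  through step 1 (drop(b5,rmB,left)): drop {free(left)}, keep {ball_in(b1,rmB), ball_in(b4,rmB), robot_in(rmB)}, require {carry(b5,left), robot_in(rmB)}
    → {ball_in(b1,rmB), ball_in(b4,rmB), carry(b5,left), robot_in(rmB)}

== RESULT ==
["ball_in(b1,rmB)", "ball_in(b4,rmB)", "carry(b5,left)", "robot_in(rmB)"]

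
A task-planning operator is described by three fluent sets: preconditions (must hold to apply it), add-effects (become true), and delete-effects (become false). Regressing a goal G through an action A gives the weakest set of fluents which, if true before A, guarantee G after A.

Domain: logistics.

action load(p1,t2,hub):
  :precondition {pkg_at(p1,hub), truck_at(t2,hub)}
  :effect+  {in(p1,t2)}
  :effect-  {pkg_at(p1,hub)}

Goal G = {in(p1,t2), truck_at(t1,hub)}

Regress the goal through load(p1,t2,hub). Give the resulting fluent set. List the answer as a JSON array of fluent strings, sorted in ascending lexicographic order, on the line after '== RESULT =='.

Compute (G \ add) ∪ pre:
  G ∩ del = {}  (empty — regression defined)
  G \ add = {in(p1,t2), truck_at(t1,hub)} \ {in(p1,t2)} = {truck_at(t1,hub)}
  ∪ pre   = {truck_at(t1,hub)} ∪ {pkg_at(p1,hub), truck_at(t2,hub)}
          = {pkg_at(p1,hub), truck_at(t1,hub), truck_at(t2,hub)}

== RESULT ==
["pkg_at(p1,hub)", "truck_at(t1,hub)", "truck_at(t2,hub)"]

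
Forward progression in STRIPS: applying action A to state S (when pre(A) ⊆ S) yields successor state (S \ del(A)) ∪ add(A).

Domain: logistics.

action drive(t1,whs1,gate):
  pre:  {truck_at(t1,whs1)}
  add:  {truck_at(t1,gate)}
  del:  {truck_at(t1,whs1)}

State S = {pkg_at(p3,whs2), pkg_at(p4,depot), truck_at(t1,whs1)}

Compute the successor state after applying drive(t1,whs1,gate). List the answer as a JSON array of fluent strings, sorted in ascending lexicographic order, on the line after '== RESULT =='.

Progress:
  pre ⊆ S: {truck_at(t1,whs1)} ⊆ S  — applicable
  S \ del = {pkg_at(p3,whs2), pkg_at(p4,depot)}
  ∪ add   = {pkg_at(p3,whs2), pkg_at(p4,depot), truck_at(t1,gate)}

== RESULT ==
["pkg_at(p3,whs2)", "pkg_at(p4,depot)", "truck_at(t1,gate)"]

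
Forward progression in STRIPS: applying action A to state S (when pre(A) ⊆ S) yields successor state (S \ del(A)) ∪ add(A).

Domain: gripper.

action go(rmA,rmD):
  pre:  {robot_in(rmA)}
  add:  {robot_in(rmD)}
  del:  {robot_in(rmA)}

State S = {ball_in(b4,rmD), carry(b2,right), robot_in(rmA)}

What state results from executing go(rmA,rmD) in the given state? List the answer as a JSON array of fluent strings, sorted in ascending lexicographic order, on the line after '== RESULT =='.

Progress:
  pre ⊆ S: {robot_in(rmA)} ⊆ S  — applicable
  S \ del = {ball_in(b4,rmD), carry(b2,right)}
  ∪ add   = {ball_in(b4,rmD), carry(b2,right), robot_in(rmD)}

== RESULT ==
["ball_in(b4,rmD)", "carry(b2,right)", "robot_in(rmD)"]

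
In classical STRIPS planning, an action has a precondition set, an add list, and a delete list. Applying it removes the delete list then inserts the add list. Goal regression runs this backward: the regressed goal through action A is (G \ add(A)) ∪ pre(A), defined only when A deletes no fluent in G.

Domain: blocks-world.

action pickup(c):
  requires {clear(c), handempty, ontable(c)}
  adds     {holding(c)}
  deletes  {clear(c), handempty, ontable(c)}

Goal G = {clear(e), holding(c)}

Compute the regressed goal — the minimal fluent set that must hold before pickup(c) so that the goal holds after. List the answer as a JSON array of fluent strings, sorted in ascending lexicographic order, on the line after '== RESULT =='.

Compute (G \ add) ∪ pre:
  G ∩ del = {}  (empty — regression defined)
  G \ add = {clear(e), holding(c)} \ {holding(c)} = {clear(e)}
  ∪ pre   = {clear(e)} ∪ {clear(c), handempty, ontable(c)}
          = {clear(c), clear(e), handempty, ontable(c)}

== RESULT ==
["clear(c)", "clear(e)", "handempty", "ontable(c)"]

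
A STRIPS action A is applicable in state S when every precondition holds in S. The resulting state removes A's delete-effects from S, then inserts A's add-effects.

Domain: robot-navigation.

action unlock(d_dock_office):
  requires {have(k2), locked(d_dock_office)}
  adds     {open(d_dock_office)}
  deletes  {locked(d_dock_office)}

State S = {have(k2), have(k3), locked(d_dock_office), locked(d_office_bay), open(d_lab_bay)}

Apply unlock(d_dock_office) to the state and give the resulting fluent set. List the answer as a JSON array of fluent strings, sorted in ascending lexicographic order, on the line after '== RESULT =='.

Progress:
  pre ⊆ S: {have(k2), locked(d_dock_office)} ⊆ S  — applicable
  S \ del = {have(k2), have(k3), locked(d_office_bay), open(d_lab_bay)}
  ∪ add   = {have(k2), have(k3), locked(d_office_bay), open(d_dock_office), open(d_lab_bay)}

== RESULT ==
["have(k2)", "have(k3)", "locked(d_office_bay)", "open(d_dock_office)", "open(d_lab_bay)"]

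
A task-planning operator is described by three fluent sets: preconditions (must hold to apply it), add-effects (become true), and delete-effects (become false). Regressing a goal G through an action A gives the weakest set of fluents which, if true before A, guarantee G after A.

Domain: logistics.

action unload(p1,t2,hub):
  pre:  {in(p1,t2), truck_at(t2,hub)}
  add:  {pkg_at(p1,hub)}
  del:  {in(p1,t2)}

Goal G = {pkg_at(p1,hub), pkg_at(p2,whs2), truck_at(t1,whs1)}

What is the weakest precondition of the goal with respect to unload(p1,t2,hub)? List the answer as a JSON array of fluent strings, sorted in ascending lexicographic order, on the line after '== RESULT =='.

Regress:
  G ∩ del = {}  (empty — regression defined)
  G \ add = {pkg_at(p1,hub), pkg_at(p2,whs2), truck_at(t1,whs1)} \ {pkg_at(p1,hub)} = {pkg_at(p2,whs2), truck_at(t1,whs1)}
  ∪ pre   = {pkg_at(p2,whs2), truck_at(t1,whs1)} ∪ {in(p1,t2), truck_at(t2,hub)}
          = {in(p1,t2), pkg_at(p2,whs2), truck_at(t1,whs1), truck_at(t2,hub)}

== RESULT ==
["in(p1,t2)", "pkg_at(p2,whs2)", "truck_at(t1,whs1)", "truck_at(t2,hub)"]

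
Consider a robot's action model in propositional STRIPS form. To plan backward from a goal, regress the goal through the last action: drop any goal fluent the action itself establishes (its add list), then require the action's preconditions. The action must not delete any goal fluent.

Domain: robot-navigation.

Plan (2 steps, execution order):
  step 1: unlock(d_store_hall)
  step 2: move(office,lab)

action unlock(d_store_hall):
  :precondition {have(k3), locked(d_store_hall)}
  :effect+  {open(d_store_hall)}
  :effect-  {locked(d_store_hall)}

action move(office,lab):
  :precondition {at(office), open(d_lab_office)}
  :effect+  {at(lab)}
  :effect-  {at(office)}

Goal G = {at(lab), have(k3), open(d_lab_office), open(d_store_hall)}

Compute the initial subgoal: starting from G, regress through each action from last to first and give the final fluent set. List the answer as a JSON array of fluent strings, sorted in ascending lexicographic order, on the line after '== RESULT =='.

Regress step by step:
  through step 2 (move(office,lab)): drop {at(lab)}, keep {have(k3), open(d_lab_office), open(d_store_hall)}, require {at(office), open(d_lab_office)}
    → {at(office), have(k3), open(d_lab_office), open(d_store_hall)}
  through step 1 (unlock(d_store_hall)): drop {open(d_store_hall)}, keep {at(office), have(k3), open(d_lab_office)}, require {have(k3), locked(d_store_hall)}
    → {at(office), have(k3), locked(d_store_hall), open(d_lab_office)}

== RESULT ==
["at(office)", "have(k3)", "locked(d_store_hall)", "open(d_lab_office)"]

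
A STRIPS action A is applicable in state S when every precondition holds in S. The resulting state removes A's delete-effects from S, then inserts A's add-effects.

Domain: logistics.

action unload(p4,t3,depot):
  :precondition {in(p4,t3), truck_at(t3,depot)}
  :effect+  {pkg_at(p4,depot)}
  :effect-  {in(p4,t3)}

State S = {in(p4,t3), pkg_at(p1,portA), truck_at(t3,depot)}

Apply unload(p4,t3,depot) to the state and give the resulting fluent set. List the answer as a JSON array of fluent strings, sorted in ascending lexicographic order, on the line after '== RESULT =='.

Progress:
  pre ⊆ S: {in(p4,t3), truck_at(t3,depot)} ⊆ S  — applicable
  S \ del = {pkg_at(p1,portA), truck_at(t3,depot)}
  ∪ add   = {pkg_at(p1,portA), pkg_at(p4,depot), truck_at(t3,depot)}

== RESULT ==
["pkg_at(p1,portA)", "pkg_at(p4,depot)", "truck_at(t3,depot)"]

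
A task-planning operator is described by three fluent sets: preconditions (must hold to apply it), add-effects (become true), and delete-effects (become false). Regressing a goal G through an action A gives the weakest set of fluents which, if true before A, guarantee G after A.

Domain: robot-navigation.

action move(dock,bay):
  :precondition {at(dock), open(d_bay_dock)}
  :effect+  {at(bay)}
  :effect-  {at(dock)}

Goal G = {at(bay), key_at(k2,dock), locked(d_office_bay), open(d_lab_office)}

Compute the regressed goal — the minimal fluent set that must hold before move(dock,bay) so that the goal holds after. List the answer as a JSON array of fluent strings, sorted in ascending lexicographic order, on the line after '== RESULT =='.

Compute (G \ add) ∪ pre:
  G ∩ del = {}  (empty — regression defined)
  G \ add = {at(bay), key_at(k2,dock), locked(d_office_bay), open(d_lab_office)} \ {at(bay)} = {key_at(k2,dock), locked(d_office_bay), open(d_lab_office)}
  ∪ pre   = {key_at(k2,dock), locked(d_office_bay), open(d_lab_office)} ∪ {at(dock), open(d_bay_dock)}
          = {at(dock), key_at(k2,dock), locked(d_office_bay), open(d_bay_dock), open(d_lab_office)}

== RESULT ==
["at(dock)", "key_at(k2,dock)", "locked(d_office_bay)", "open(d_bay_dock)", "open(d_lab_office)"]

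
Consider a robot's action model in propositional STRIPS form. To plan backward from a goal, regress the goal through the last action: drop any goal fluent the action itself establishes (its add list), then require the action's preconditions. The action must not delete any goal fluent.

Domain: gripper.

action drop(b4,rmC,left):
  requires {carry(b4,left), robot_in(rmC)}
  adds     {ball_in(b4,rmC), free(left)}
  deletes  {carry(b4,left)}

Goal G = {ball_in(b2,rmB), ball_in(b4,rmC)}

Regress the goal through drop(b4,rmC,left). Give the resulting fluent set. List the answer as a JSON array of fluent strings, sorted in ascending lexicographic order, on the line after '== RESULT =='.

Compute (G \ add) ∪ pre:
  G ∩ del = {}  (empty — regression defined)
  G \ add = {ball_in(b2,rmB), ball_in(b4,rmC)} \ {ball_in(b4,rmC), free(left)} = {ball_in(b2,rmB)}
  ∪ pre   = {ball_in(b2,rmB)} ∪ {carry(b4,left), robot_in(rmC)}
          = {ball_in(b2,rmB), carry(b4,left), robot_in(rmC)}

== RESULT ==
["ball_in(b2,rmB)", "carry(b4,left)", "robot_in(rmC)"]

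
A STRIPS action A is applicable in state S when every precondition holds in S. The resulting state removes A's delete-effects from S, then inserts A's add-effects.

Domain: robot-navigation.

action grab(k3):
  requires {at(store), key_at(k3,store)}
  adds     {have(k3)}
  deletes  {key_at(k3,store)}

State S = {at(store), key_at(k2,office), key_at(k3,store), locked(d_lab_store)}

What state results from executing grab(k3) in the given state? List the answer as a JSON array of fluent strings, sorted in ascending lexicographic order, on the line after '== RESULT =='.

Compute (S \ del) ∪ add:
  pre ⊆ S: {at(store), key_at(k3,store)} ⊆ S  — applicable
  S \ del = {at(store), key_at(k2,office), locked(d_lab_store)}
  ∪ add   = {at(store), have(k3), key_at(k2,office), locked(d_lab_store)}

== RESULT ==
["at(store)", "have(k3)", "key_at(k2,office)", "locked(d_lab_store)"]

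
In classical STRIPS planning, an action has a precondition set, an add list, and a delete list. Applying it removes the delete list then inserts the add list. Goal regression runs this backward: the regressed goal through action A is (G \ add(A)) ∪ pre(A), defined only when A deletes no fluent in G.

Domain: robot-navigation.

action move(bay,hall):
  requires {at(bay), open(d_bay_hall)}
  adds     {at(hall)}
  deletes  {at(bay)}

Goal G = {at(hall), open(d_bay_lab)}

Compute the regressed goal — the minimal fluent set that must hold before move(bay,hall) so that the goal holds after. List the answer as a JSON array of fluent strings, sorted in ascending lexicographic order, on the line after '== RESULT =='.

Compute (G \ add) ∪ pre:
  G ∩ del = {}  (empty — regression defined)
  G \ add = {at(hall), open(d_bay_lab)} \ {at(hall)} = {open(d_bay_lab)}
  ∪ pre   = {open(d_bay_lab)} ∪ {at(bay), open(d_bay_hall)}
          = {at(bay), open(d_bay_hall), open(d_bay_lab)}

== RESULT ==
["at(bay)", "open(d_bay_hall)", "open(d_bay_lab)"]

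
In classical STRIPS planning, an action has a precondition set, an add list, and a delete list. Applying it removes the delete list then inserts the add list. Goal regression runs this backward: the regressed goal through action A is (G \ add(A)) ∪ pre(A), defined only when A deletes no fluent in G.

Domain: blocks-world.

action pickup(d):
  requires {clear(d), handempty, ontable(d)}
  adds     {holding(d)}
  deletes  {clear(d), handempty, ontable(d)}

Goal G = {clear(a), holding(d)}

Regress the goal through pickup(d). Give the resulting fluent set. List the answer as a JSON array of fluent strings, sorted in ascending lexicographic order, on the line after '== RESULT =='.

Regress:
  G ∩ del = {}  (empty — regression defined)
  G \ add = {clear(a), holding(d)} \ {holding(d)} = {clear(a)}
  ∪ pre   = {clear(a)} ∪ {clear(d), handempty, ontable(d)}
          = {clear(a), clear(d), handempty, ontable(d)}

== RESULT ==
["clear(a)", "clear(d)", "handempty", "ontable(d)"]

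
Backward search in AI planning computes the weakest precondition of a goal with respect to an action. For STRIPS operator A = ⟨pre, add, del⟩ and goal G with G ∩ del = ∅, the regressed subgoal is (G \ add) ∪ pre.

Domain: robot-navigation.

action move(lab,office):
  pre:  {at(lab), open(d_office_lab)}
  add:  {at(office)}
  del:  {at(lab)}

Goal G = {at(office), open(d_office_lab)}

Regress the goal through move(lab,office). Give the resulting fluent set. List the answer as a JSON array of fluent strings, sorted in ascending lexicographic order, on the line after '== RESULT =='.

Regress:
  G ∩ del = {}  (empty — regression defined)
  G \ add = {at(office), open(d_office_lab)} \ {at(office)} = {open(d_office_lab)}
  ∪ pre   = {open(d_office_lab)} ∪ {at(lab), open(d_office_lab)}
          = {at(lab), open(d_office_lab)}

== RESULT ==
["at(lab)", "open(d_office_lab)"]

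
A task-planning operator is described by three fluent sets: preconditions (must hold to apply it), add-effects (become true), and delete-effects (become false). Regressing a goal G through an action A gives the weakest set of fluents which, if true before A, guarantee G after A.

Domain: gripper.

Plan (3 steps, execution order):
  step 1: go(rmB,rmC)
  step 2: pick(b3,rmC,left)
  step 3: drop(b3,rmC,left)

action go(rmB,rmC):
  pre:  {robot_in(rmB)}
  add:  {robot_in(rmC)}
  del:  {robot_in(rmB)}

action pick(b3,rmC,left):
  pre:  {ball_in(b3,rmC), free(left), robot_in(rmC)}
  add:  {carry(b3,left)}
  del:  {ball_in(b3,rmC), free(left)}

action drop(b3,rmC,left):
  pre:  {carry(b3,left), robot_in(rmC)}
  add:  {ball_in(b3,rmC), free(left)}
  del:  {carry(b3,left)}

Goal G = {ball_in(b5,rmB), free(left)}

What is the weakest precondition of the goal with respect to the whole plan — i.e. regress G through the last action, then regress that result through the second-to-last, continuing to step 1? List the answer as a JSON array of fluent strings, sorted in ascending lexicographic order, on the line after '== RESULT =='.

Work backward from the goal:
  through step 3 (drop(b3,rmC,left)): drop {free(left)}, keep {ball_in(b5,rmB)}, require {carry(b3,left), robot_in(rmC)}
    → {ball_in(b5,rmB), carry(b3,left), robot_in(rmC)}
  through step 2 (pick(b3,rmC,left)): drop {carry(b3,left)}, keep {ball_in(b5,rmB), robot_in(rmC)}, require {ball_in(b3,rmC), free(left), robot_in(rmC)}
    → {ball_in(b3,rmC), ball_in(b5,rmB), free(left), robot_in(rmC)}
  through step 1 (go(rmB,rmC)): drop {robot_in(rmC)}, keep {ball_in(b3,rmC), ball_in(b5,rmB), free(left)}, require {robot_in(rmB)}
    → {ball_in(b3,rmC), ball_in(b5,rmB), free(left), robot_in(rmB)}

== RESULT ==
["ball_in(b3,rmC)", "ball_in(b5,rmB)", "free(left)", "robot_in(rmB)"]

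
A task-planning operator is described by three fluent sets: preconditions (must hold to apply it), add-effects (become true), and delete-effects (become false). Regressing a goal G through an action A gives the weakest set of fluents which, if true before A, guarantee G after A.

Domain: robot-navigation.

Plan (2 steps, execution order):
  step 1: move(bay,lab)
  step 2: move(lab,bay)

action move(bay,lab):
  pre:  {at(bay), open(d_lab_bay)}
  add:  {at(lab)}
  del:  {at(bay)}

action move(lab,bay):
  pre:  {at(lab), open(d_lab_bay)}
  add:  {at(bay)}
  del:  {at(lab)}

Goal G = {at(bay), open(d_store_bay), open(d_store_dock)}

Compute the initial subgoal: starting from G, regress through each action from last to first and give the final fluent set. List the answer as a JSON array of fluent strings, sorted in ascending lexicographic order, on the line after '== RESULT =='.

Regress step by step:
  through step 2 (move(lab,bay)): drop {at(bay)}, keep {open(d_store_bay), open(d_store_dock)}, require {at(lab), open(d_lab_bay)}
    → {at(lab), open(d_lab_bay), open(d_store_bay), open(d_store_dock)}
  through step 1 (move(bay,lab)): drop {at(lab)}, keep {open(d_lab_bay), open(d_store_bay), open(d_store_dock)}, require {at(bay), open(d_lab_bay)}
    → {at(bay), open(d_lab_bay), open(d_store_bay), open(d_store_dock)}

== RESULT ==
["at(bay)", "open(d_lab_bay)", "open(d_store_bay)", "open(d_store_dock)"]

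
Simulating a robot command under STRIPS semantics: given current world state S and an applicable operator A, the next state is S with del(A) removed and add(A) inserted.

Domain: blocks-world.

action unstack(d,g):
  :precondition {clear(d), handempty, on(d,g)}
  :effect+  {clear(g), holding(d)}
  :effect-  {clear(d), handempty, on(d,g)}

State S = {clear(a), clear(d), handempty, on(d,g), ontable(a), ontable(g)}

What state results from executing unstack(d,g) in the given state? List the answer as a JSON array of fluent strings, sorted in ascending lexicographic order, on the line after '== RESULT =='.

Compute (S \ del) ∪ add:
  pre ⊆ S: {clear(d), handempty, on(d,g)} ⊆ S  — applicable
  S \ del = {clear(a), ontable(a), ontable(g)}
  ∪ add   = {clear(a), clear(g), holding(d), ontable(a), ontable(g)}

== RESULT ==
["clear(a)", "clear(g)", "holding(d)", "ontable(a)", "ontable(g)"]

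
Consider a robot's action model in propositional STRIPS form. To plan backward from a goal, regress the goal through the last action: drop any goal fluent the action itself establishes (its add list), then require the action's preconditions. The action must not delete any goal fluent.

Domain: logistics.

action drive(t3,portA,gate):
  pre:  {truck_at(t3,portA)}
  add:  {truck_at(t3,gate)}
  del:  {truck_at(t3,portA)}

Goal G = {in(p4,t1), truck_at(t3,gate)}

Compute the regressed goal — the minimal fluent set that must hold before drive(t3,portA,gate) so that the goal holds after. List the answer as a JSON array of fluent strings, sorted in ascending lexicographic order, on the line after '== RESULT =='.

Compute (G \ add) ∪ pre:
  G ∩ del = {}  (empty — regression defined)
  G \ add = {in(p4,t1), truck_at(t3,gate)} \ {truck_at(t3,gate)} = {in(p4,t1)}
  ∪ pre   = {in(p4,t1)} ∪ {truck_at(t3,portA)}
          = {in(p4,t1), truck_at(t3,portA)}

== RESULT ==
["in(p4,t1)", "truck_at(t3,portA)"]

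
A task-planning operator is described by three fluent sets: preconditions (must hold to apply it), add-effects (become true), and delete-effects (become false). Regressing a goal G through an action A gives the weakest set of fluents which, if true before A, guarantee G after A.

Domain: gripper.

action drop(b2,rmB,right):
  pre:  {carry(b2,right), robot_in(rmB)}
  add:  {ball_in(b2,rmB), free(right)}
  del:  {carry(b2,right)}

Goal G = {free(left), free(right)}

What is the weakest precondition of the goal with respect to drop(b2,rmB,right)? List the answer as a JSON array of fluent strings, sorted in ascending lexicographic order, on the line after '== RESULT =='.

Compute (G \ add) ∪ pre:
  G ∩ del = {}  (empty — regression defined)
  G \ add = {free(left), free(right)} \ {ball_in(b2,rmB), free(right)} = {free(left)}
  ∪ pre   = {free(left)} ∪ {carry(b2,right), robot_in(rmB)}
          = {carry(b2,right), free(left), robot_in(rmB)}

== RESULT ==
["carry(b2,right)", "free(left)", "robot_in(rmB)"]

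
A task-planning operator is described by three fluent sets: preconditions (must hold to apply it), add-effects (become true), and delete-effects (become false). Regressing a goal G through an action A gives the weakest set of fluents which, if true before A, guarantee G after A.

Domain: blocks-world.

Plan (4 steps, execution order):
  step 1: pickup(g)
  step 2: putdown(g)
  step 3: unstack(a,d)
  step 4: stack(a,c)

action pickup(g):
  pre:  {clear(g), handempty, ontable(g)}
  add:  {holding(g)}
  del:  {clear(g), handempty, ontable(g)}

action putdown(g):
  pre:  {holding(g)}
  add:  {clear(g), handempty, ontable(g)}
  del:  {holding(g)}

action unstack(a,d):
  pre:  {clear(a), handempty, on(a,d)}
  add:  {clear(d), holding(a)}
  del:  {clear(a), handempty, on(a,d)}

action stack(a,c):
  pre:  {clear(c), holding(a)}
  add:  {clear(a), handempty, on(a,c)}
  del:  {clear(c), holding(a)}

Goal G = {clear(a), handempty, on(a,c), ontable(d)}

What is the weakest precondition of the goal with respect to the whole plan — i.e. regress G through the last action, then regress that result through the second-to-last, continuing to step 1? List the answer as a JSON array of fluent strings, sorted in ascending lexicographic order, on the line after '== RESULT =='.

Work backward from the goal:
  through step 4 (stack(a,c)): drop {clear(a), handempty, on(a,c)}, keep {ontable(d)}, require {clear(c), holding(a)}
    → {clear(c), holding(a), ontable(d)}
  through step 3 (unstack(a,d)): drop {holding(a)}, keep {clear(c), ontable(d)}, require {clear(a), handempty, on(a,d)}
    → {clear(a), clear(c), handempty, on(a,d), ontable(d)}
  through step 2 (putdown(g)): drop {handempty}, keep {clear(a), clear(c), on(a,d), ontable(d)}, require {holding(g)}
    → {clear(a), clear(c), holding(g), on(a,d), ontable(d)}
  through step 1 (pickup(g)): drop {holding(g)}, keep {clear(a), clear(c), on(a,d), ontable(d)}, require {clear(g), handempty, ontable(g)}
    → {clear(a), clear(c), clear(g), handempty, on(a,d), ontable(d), ontable(g)}

== RESULT ==
["clear(a)", "clear(c)", "clear(g)", "handempty", "on(a,d)", "ontable(d)", "ontable(g)"]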